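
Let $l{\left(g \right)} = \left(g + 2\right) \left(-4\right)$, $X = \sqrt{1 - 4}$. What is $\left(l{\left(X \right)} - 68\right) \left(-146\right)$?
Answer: $11096 + 584 i \sqrt{3} \approx 11096.0 + 1011.5 i$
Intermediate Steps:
$X = i \sqrt{3}$ ($X = \sqrt{-3} = i \sqrt{3} \approx 1.732 i$)
$l{\left(g \right)} = -8 - 4 g$ ($l{\left(g \right)} = \left(2 + g\right) \left(-4\right) = -8 - 4 g$)
$\left(l{\left(X \right)} - 68\right) \left(-146\right) = \left(\left(-8 - 4 i \sqrt{3}\right) - 68\right) \left(-146\right) = \left(-76 - 4 i \sqrt{3}\right) \left(-146\right) = 11096 + 584 i \sqrt{3}$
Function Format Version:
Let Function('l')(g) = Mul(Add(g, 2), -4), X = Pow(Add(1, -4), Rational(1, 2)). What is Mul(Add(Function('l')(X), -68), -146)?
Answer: Add(11096, Mul(584, I, Pow(3, Rational(1, 2)))) ≈ Add(11096., Mul(1011.5, I))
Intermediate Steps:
X = Mul(I, Pow(3, Rational(1, 2))) (X = Pow(-3, Rational(1, 2)) = Mul(I, Pow(3, Rational(1, 2))) ≈ Mul(1.7320, I))
Function('l')(g) = Add(-8, Mul(-4, g)) (Function('l')(g) = Mul(Add(2, g), -4) = Add(-8, Mul(-4, g)))
Mul(Add(Function('l')(X), -68), -146) = Mul(Add(Add(-8, Mul(-4, Mul(I, Pow(3, Rational(1, 2))))), -68), -146) = Mul(Add(Add(-8, Mul(-4, I, Pow(3, Rational(1, 2)))), -68), -146) = Mul(Add(-76, Mul(-4, I, Pow(3, Rational(1, 2)))), -146) = Add(11096, Mul(584, I, Pow(3, Rational(1, 2))))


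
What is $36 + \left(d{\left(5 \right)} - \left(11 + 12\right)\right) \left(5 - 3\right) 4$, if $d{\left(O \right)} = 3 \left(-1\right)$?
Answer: $-172$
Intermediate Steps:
$d{\left(O \right)} = -3$
$36 + \left(d{\left(5 \right)} - \left(11 + 12\right)\right) \left(5 - 3\right) 4 = 36 + \left(-3 - \left(11 + 12\right)\right) \left(5 - 3\right) 4 = 36 + \left(-3 - 23\right) 2 \cdot 4 = 36 + \left(-3 - 23\right) 8 = 36 - 208 = -172$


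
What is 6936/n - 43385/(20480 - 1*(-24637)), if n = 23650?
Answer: -356561869/533508525 ≈ -0.66833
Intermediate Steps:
6936/n - 43385/(20480 - 1*(-24637)) = 6936/23650 - 43385/(20480 - 1*(-24637)) = 6936*(1/23650) - 43385/(20480 + 24637) = 3468/11825 - 43385/45117 = -356561869/533508525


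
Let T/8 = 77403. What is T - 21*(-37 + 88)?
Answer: 618153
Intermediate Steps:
T = 619224 (T = 8*77403 = 619224)
T - 21*(-37 + 88) = 619224 - 21*(-37 + 88) = 619224 - 21*51 = 619224 - 1*1071 = 619224 - 1071 = 618153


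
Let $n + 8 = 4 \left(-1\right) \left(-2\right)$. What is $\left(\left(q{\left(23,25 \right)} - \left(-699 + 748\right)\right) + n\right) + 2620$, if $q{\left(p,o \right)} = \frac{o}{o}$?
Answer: $2572$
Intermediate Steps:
$q{\left(p,o \right)} = 1$
$n = 0$ ($n = -8 + 4 \left(-1\right) \left(-2\right) = -8 - -8 = -8 + 8 = 0$)
$\left(\left(q{\left(23,25 \right)} - \left(-699 + 748\right)\right) + n\right) + 2620 = \left(\left(1 - \left(-699 + 748\right)\right) + 0\right) + 2620 = \left(\left(1 - 49\right) + 0\right) + 2620 = \left(-48 + 0\right) + 2620 = -48 + 2620 = 2572$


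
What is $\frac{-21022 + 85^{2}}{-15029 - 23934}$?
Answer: $\frac{13797}{38963} \approx 0.3541$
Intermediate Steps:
$\frac{-21022 + 85^{2}}{-15029 - 23934} = \frac{-21022 + 7225}{-38963} = \left(-13797\right) \left(- \frac{1}{38963}\right) = \frac{13797}{38963}$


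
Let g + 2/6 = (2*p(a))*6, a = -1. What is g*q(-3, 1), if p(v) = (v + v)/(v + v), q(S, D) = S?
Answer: -35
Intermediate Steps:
p(v) = 1 (p(v) = (2*v)/((2*v)) = (2*v)*(1/(2*v)) = 1)
g = 35/3 (g = -1/3 + (2*1)*6 = -1/3 + 2*6 = -1/3 + 12 = 35/3 ≈ 11.667)
g*q(-3, 1) = (35/3)*(-3) = -35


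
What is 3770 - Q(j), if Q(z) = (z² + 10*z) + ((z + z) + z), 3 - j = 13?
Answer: 3800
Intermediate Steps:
j = -10 (j = 3 - 1*13 = 3 - 13 = -10)
Q(z) = z² + 13*z (Q(z) = (z² + 10*z) + (2*z + z) = (z² + 10*z) + 3*z = z² + 13*z)
3770 - Q(j) = 3770 - (-10)*(13 - 10) = 3770 - (-10)*3 = 3770 - 1*(-30) = 3770 + 30 = 3800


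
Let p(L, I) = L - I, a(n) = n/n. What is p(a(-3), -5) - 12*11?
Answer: -126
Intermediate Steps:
a(n) = 1
p(a(-3), -5) - 12*11 = (1 - 1*(-5)) - 12*11 = (1 + 5) - 132 = 6 - 132 = -126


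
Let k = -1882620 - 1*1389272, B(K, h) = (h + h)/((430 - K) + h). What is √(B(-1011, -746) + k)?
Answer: 4*I*√98775416890/695 ≈ 1808.8*I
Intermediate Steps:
B(K, h) = 2*h/(430 + h - K) (B(K, h) = (2*h)/(430 + h - K) = 2*h/(430 + h - K))
k = -3271892 (k = -1882620 - 1389272 = -3271892)
√(B(-1011, -746) + k) = √(2*(-746)/(430 - 746 - 1*(-1011)) - 3271892) = √(2*(-746)/(430 - 746 + 1011) - 3271892) = √(2*(-746)/695 - 3271892) = √(2*(-746)*(1/695) - 3271892) = √(-1492/695 - 3271892) = √(-2273966432/695) = 4*I*√98775416890/695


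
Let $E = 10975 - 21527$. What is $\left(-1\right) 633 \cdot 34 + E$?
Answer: $-32074$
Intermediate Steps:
$E = -10552$
$\left(-1\right) 633 \cdot 34 + E = \left(-1\right) 633 \cdot 34 - 10552 = \left(-633\right) 34 - 10552 = -21522 - 10552 = -32074$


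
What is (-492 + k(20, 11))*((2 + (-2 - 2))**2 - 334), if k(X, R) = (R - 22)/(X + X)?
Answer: 649803/4 ≈ 1.6245e+5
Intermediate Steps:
k(X, R) = (-22 + R)/(2*X) (k(X, R) = (-22 + R)/((2*X)) = (-22 + R)*(1/(2*X)) = (-22 + R)/(2*X))
(-492 + k(20, 11))*((2 + (-2 - 2))**2 - 334) = (-492 + (1/2)*(-22 + 11)/20)*((2 + (-2 - 2))**2 - 334) = (-492 + (1/2)*(1/20)*(-11))*((2 - 4)**2 - 334) = (-492 - 11/40)*((-2)**2 - 334) = -19691*(4 - 334)/40 = -19691/40*(-330) = 649803/4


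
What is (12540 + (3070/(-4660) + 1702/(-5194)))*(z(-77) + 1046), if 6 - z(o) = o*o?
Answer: -74007203249095/1210202 ≈ -6.1153e+7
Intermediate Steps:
z(o) = 6 - o**2 (z(o) = 6 - o*o = 6 - o**2)
(12540 + (3070/(-4660) + 1702/(-5194)))*(z(-77) + 1046) = (12540 + (3070/(-4660) + 1702/(-5194)))*((6 - 1*(-77)**2) + 1046) = (12540 + (3070*(-1/4660) + 1702*(-1/5194)))*((6 - 1*5929) + 1046) = (12540 + (-307/466 - 851/2597))*((6 - 5929) + 1046) = (12540 - 1193845/1210202)*(-5923 + 1046) = (15174739235/1210202)*(-4877) = -74007203249095/1210202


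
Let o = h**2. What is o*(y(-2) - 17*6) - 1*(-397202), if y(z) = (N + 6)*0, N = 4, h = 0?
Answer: 397202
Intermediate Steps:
o = 0 (o = 0**2 = 0)
y(z) = 0 (y(z) = (4 + 6)*0 = 10*0 = 0)
o*(y(-2) - 17*6) - 1*(-397202) = 0*(0 - 17*6) - 1*(-397202) = 0*(0 - 102) + 397202 = 0*(-102) + 397202 = 0 + 397202 = 397202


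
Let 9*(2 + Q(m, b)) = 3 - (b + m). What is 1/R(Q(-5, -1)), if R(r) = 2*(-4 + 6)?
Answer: 1/4 ≈ 0.25000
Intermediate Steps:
Q(m, b) = -5/3 - b/9 - m/9 (Q(m, b) = -2 + (3 - (b + m))/9 = -2 + (3 + (-b - m))/9 = -2 + (3 - b - m)/9 = -2 + (1/3 - b/9 - m/9) = -5/3 - b/9 - m/9)
R(r) = 4 (R(r) = 2*2 = 4)
1/R(Q(-5, -1)) = 1/4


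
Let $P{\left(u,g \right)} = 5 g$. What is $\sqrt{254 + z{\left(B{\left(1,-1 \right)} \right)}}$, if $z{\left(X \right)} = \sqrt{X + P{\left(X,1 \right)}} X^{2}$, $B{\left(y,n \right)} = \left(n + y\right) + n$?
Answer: $16$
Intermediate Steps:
$B{\left(y,n \right)} = y + 2 n$
$z{\left(X \right)} = X^{2} \sqrt{5 + X}$ ($z{\left(X \right)} = \sqrt{X + 5 \cdot 1} X^{2} = \sqrt{X + 5} X^{2} = \sqrt{5 + X} X^{2} = X^{2} \sqrt{5 + X}$)
$\sqrt{254 + z{\left(B{\left(1,-1 \right)} \right)}} = \sqrt{254 + \left(1 + 2 \left(-1\right)\right)^{2} \sqrt{5 + \left(1 + 2 \left(-1\right)\right)}} = \sqrt{254 + \left(1 - 2\right)^{2} \sqrt{5 + \left(1 - 2\right)}} = \sqrt{254 + \left(-1\right)^{2} \sqrt{5 - 1}} = \sqrt{254 + 1 \sqrt{4}} = \sqrt{254 + 1 \cdot 2} = \sqrt{254 + 2} = \sqrt{256} = 16$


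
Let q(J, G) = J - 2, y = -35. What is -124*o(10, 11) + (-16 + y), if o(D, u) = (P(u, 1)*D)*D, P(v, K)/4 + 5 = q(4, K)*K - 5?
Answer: 396749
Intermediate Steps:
q(J, G) = -2 + J
P(v, K) = -40 + 8*K (P(v, K) = -20 + 4*((-2 + 4)*K - 5) = -20 + 4*(2*K - 5) = -20 + 4*(-5 + 2*K) = -20 + (-20 + 8*K) = -40 + 8*K)
o(D, u) = -32*D² (o(D, u) = ((-40 + 8*1)*D)*D = ((-40 + 8)*D)*D = (-32*D)*D = -32*D²)
-124*o(10, 11) + (-16 + y) = -(-3968)*10² + (-16 - 35) = -(-3968)*100 - 51 = -124*(-3200) - 51 = 396800 - 51 = 396749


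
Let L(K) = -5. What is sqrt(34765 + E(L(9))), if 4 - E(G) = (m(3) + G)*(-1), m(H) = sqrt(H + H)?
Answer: sqrt(34764 + sqrt(6)) ≈ 186.46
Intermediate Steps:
m(H) = sqrt(2)*sqrt(H) (m(H) = sqrt(2*H) = sqrt(2)*sqrt(H))
E(G) = 4 + G + sqrt(6) (E(G) = 4 - (sqrt(2)*sqrt(3) + G)*(-1) = 4 - (sqrt(6) + G)*(-1) = 4 - (G + sqrt(6))*(-1) = 4 - (-G - sqrt(6)) = 4 + (G + sqrt(6)) = 4 + G + sqrt(6))
sqrt(34765 + E(L(9))) = sqrt(34765 + (4 - 5 + sqrt(6))) = sqrt(34765 + (-1 + sqrt(6))) = sqrt(34764 + sqrt(6))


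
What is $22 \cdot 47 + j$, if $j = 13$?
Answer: $1047$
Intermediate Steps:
$22 \cdot 47 + j = 22 \cdot 47 + 13 = 1034 + 13 = 1047$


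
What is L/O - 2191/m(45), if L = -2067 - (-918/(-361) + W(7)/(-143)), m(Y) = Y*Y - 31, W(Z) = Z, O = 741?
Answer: -296837515885/76275770142 ≈ -3.8916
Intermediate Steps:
m(Y) = -31 + Y² (m(Y) = Y² - 31 = -31 + Y²)
L = -106833488/51623 (L = -2067 - (-918/(-361) + 7/(-143)) = -2067 - (-918*(-1/361) + 7*(-1/143)) = -2067 - (918/361 - 7/143) = -2067 - 1*128747/51623 = -2067 - 128747/51623 = -106833488/51623 ≈ -2069.5)
L/O - 2191/m(45) = -106833488/51623/741 - 2191/(-31 + 45²) = -106833488/51623*1/741 - 2191/(-31 + 2025) = -106833488/38252643 - 2191/1994 = -296837515885/76275770142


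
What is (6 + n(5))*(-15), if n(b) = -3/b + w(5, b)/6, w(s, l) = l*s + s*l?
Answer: -206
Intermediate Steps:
w(s, l) = 2*l*s (w(s, l) = l*s + l*s = 2*l*s)
n(b) = -3/b + 5*b/3 (n(b) = -3/b + (2*b*5)/6 = -3/b + (10*b)*(⅙) = -3/b + 5*b/3)
(6 + n(5))*(-15) = (6 + (-3/5 + (5/3)*5))*(-15) = (6 + (-3*⅕ + 25/3))*(-15) = (6 + (-⅗ + 25/3))*(-15) = (6 + 116/15)*(-15) = (206/15)*(-15) = -206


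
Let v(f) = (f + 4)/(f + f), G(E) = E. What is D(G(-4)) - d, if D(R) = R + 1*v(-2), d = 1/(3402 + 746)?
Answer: -18667/4148 ≈ -4.5002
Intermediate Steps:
d = 1/4148 ≈ 0.00024108
v(f) = (4 + f)/(2*f) (v(f) = (4 + f)/((2*f)) = (4 + f)*(1/(2*f)) = (4 + f)/(2*f))
D(R) = -½ + R (D(R) = R + 1*((½)*(4 - 2)/(-2)) = R + 1*((½)*(-½)*2) = R + 1*(-½) = R - ½ = -½ + R)
D(G(-4)) - d = (-½ - 4) - 1*1/4148 = -9/2 - 1/4148 = -18667/4148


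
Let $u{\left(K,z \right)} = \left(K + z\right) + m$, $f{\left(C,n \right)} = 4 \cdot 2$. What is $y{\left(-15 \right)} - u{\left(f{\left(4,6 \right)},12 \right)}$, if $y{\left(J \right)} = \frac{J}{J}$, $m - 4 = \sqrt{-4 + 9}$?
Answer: $-23 - \sqrt{5} \approx -25.236$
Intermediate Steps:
$f{\left(C,n \right)} = 8$
$m = 4 + \sqrt{5}$ ($m = 4 + \sqrt{-4 + 9} = 4 + \sqrt{5} \approx 6.2361$)
$y{\left(J \right)} = 1$
$u{\left(K,z \right)} = 4 + K + z + \sqrt{5}$ ($u{\left(K,z \right)} = \left(K + z\right) + \left(4 + \sqrt{5}\right) = 4 + K + z + \sqrt{5}$)
$y{\left(-15 \right)} - u{\left(f{\left(4,6 \right)},12 \right)} = 1 - \left(4 + 8 + 12 + \sqrt{5}\right) = 1 - \left(24 + \sqrt{5}\right) = -23 - \sqrt{5}$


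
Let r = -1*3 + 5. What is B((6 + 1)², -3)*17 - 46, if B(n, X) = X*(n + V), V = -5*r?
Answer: -2035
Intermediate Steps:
r = 2 (r = -3 + 5 = 2)
V = -10 (V = -5*2 = -10)
B(n, X) = X*(-10 + n) (B(n, X) = X*(n - 10) = X*(-10 + n))
B((6 + 1)², -3)*17 - 46 = -3*(-10 + (6 + 1)²)*17 - 46 = -3*(-10 + 7²)*17 - 46 = -3*(-10 + 49)*17 - 46 = -3*39*17 - 46 = -117*17 - 46 = -1989 - 46 = -2035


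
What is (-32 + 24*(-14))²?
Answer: 135424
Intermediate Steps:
(-32 + 24*(-14))² = (-32 - 336)² = (-368)² = 135424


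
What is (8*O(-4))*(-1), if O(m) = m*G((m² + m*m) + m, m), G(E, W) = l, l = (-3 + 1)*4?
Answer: -256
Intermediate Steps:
l = -8 (l = -2*4 = -8)
G(E, W) = -8
O(m) = -8*m (O(m) = m*(-8) = -8*m)
(8*O(-4))*(-1) = (8*(-8*(-4)))*(-1) = (8*32)*(-1) = 256*(-1) = -256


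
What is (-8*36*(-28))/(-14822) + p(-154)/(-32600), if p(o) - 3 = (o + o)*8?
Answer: -113204729/241598600 ≈ -0.46857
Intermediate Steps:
p(o) = 3 + 16*o (p(o) = 3 + (o + o)*8 = 3 + (2*o)*8 = 3 + 16*o)
(-8*36*(-28))/(-14822) + p(-154)/(-32600) = (-8*36*(-28))/(-14822) + (3 + 16*(-154))/(-32600) = -288*(-28)*(-1/14822) + (3 - 2464)*(-1/32600) = 8064*(-1/14822) - 2461*(-1/32600) = -4032/7411 + 2461/32600 = -113204729/241598600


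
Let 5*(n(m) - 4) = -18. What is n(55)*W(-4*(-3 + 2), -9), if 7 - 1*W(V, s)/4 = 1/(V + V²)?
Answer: 278/25 ≈ 11.120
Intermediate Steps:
n(m) = ⅖ (n(m) = 4 + (⅕)*(-18) = 4 - 18/5 = ⅖)
W(V, s) = 28 - 4/(V + V²)
n(55)*W(-4*(-3 + 2), -9) = 2*(4*(-1 + 7*(-4*(-3 + 2)) + 7*(-4*(-3 + 2))²)/(((-4*(-3 + 2)))*(1 - 4*(-3 + 2))))/5 = 2*(4*(-1 + 7*(-4*(-1)) + 7*(-4*(-1))²)/(((-4*(-1)))*(1 - 4*(-1))))/5 = 2*(4*(-1 + 7*4 + 7*4²)/(4*(1 + 4)))/5 = 2*(4*(¼)*(-1 + 28 + 7*16)/5)/5 = 2*(4*(¼)*(⅕)*(-1 + 28 + 112))/5 = 2*(4*(¼)*(⅕)*139)/5 = (⅖)*(139/5) = 278/25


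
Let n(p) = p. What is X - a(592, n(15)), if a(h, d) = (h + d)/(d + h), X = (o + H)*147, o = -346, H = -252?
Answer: -87907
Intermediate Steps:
X = -87906 (X = (-346 - 252)*147 = -598*147 = -87906)
a(h, d) = 1 (a(h, d) = (d + h)/(d + h) = 1)
X - a(592, n(15)) = -87906 - 1*1 = -87906 - 1 = -87907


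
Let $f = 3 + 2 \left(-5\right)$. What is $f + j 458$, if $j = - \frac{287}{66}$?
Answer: $- \frac{65954}{33} \approx -1998.6$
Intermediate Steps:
$j = - \frac{287}{66}$ ($j = \left(-287\right) \frac{1}{66} = - \frac{287}{66} \approx -4.3485$)
$f = -7$ ($f = 3 - 10 = -7$)
$f + j 458 = -7 - \frac{65723}{33} = - \frac{65954}{33}$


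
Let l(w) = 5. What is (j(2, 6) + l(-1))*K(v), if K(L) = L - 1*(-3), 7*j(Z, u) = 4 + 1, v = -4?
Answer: -40/7 ≈ -5.7143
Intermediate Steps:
j(Z, u) = 5/7 (j(Z, u) = (4 + 1)/7 = (1/7)*5 = 5/7)
K(L) = 3 + L (K(L) = L + 3 = 3 + L)
(j(2, 6) + l(-1))*K(v) = (5/7 + 5)*(3 - 4) = (40/7)*(-1) = -40/7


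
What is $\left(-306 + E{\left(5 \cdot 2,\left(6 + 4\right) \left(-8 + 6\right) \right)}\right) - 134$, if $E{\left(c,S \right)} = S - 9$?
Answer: $-469$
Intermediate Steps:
$E{\left(c,S \right)} = -9 + S$
$\left(-306 + E{\left(5 \cdot 2,\left(6 + 4\right) \left(-8 + 6\right) \right)}\right) - 134 = \left(-306 + \left(-9 + \left(6 + 4\right) \left(-8 + 6\right)\right)\right) - 134 = \left(-306 + \left(-9 + 10 \left(-2\right)\right)\right) - 134 = \left(-306 - 29\right) - 134 = -335 - 134 = -469$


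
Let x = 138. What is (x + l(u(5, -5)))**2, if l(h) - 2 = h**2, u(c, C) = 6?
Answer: 30976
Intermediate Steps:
l(h) = 2 + h**2
(x + l(u(5, -5)))**2 = (138 + (2 + 6**2))**2 = (138 + (2 + 36))**2 = (138 + 38)**2 = 176**2 = 30976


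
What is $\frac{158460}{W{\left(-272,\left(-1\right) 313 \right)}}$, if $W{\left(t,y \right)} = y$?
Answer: $- \frac{158460}{313} \approx -506.26$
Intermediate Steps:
$\frac{158460}{W{\left(-272,\left(-1\right) 313 \right)}} = \frac{158460}{\left(-1\right) 313} = \frac{158460}{-313} = 158460 \left(- \frac{1}{313}\right) = - \frac{158460}{313}$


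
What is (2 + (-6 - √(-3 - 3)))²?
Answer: (4 + I*√6)² ≈ 10.0 + 19.596*I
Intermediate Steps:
(2 + (-6 - √(-3 - 3)))² = (2 + (-6 - √(-6)))² = (2 + (-6 - I*√6))² = (-4 - I*√6)²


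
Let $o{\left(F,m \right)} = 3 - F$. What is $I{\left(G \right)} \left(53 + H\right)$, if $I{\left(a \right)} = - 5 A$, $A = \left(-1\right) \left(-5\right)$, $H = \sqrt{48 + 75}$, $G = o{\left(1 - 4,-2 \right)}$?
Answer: $-1325 - 25 \sqrt{123} \approx -1602.3$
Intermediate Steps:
$G = 6$ ($G = 3 - \left(1 - 4\right) = 3 - -3 = 3 + 3 = 6$)
$H = \sqrt{123} \approx 11.091$
$A = 5$
$I{\left(a \right)} = -25$ ($I{\left(a \right)} = \left(-5\right) 5 = -25$)
$I{\left(G \right)} \left(53 + H\right) = - 25 \left(53 + \sqrt{123}\right) = -1325 - 25 \sqrt{123}$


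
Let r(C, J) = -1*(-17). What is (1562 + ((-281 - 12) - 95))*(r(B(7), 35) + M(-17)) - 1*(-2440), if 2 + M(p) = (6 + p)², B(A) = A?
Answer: 162104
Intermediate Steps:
M(p) = -2 + (6 + p)²
r(C, J) = 17
(1562 + ((-281 - 12) - 95))*(r(B(7), 35) + M(-17)) - 1*(-2440) = (1562 + ((-281 - 12) - 95))*(17 + (-2 + (6 - 17)²)) - 1*(-2440) = (1562 + (-293 - 95))*(17 + (-2 + (-11)²)) + 2440 = (1562 - 388)*(17 + (-2 + 121)) + 2440 = 1174*(17 + 119) + 2440 = 1174*136 + 2440 = 159664 + 2440 = 162104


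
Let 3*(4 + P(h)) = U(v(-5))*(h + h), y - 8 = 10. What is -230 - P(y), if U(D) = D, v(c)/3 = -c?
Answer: -406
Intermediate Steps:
v(c) = -3*c (v(c) = 3*(-c) = -3*c)
y = 18 (y = 8 + 10 = 18)
P(h) = -4 + 10*h (P(h) = -4 + ((-3*(-5))*(h + h))/3 = -4 + (15*(2*h))/3 = -4 + (30*h)/3 = -4 + 10*h)
-230 - P(y) = -230 - (-4 + 10*18) = -230 - (-4 + 180) = -230 - 1*176 = -230 - 176 = -406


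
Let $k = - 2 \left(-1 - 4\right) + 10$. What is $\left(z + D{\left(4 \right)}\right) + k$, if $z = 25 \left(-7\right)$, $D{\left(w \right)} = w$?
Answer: $-151$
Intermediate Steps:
$k = 20$ ($k = \left(-2\right) \left(-5\right) + 10 = 10 + 10 = 20$)
$z = -175$
$\left(z + D{\left(4 \right)}\right) + k = \left(-175 + 4\right) + 20 = -171 + 20 = -151$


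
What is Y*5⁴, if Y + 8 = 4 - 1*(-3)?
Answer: -625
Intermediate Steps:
Y = -1 (Y = -8 + (4 - 1*(-3)) = -8 + (4 + 3) = -8 + 7 = -1)
Y*5⁴ = -1*5⁴ = -1*625 = -625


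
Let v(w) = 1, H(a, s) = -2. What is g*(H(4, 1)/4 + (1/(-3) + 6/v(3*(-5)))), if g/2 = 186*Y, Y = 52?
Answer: 99944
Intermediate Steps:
g = 19344 (g = 2*(186*52) = 2*9672 = 19344)
g*(H(4, 1)/4 + (1/(-3) + 6/v(3*(-5)))) = 19344*(-2/4 + (1/(-3) + 6/1)) = 19344*(-2*¼ + (1*(-⅓) + 6*1)) = 19344*(-½ + (-⅓ + 6)) = 19344*(-½ + 17/3) = 19344*(31/6) = 99944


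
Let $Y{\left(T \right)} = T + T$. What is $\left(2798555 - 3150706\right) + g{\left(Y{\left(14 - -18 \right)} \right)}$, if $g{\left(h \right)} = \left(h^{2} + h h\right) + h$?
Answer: $-343895$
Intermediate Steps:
$Y{\left(T \right)} = 2 T$
$g{\left(h \right)} = h + 2 h^{2}$ ($g{\left(h \right)} = \left(h^{2} + h^{2}\right) + h = 2 h^{2} + h = h + 2 h^{2}$)
$\left(2798555 - 3150706\right) + g{\left(Y{\left(14 - -18 \right)} \right)} = \left(2798555 - 3150706\right) + 2 \left(14 - -18\right) \left(1 + 2 \cdot 2 \left(14 - -18\right)\right) = -352151 + 2 \left(14 + 18\right) \left(1 + 2 \cdot 2 \left(14 + 18\right)\right) = -352151 + 2 \cdot 32 \left(1 + 2 \cdot 2 \cdot 32\right) = -352151 + 64 \left(1 + 2 \cdot 64\right) = -352151 + 64 \left(1 + 128\right) = -352151 + 64 \cdot 129 = -352151 + 8256 = -343895$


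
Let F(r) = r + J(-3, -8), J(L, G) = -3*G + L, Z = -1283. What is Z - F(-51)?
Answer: -1253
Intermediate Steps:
J(L, G) = L - 3*G
F(r) = 21 + r (F(r) = r + (-3 - 3*(-8)) = r + (-3 + 24) = r + 21 = 21 + r)
Z - F(-51) = -1283 - (21 - 51) = -1283 - 1*(-30) = -1283 + 30 = -1253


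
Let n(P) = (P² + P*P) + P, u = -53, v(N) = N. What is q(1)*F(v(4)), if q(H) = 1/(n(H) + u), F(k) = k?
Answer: -2/25 ≈ -0.080000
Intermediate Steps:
n(P) = P + 2*P² (n(P) = (P² + P²) + P = 2*P² + P = P + 2*P²)
q(H) = 1/(-53 + H*(1 + 2*H)) (q(H) = 1/(H*(1 + 2*H) - 53) = 1/(-53 + H*(1 + 2*H)))
q(1)*F(v(4)) = 4/(-53 + 1*(1 + 2*1)) = 4/(-53 + 1*(1 + 2)) = 4/(-53 + 1*3) = 4/(-53 + 3) = 4/(-50) = -1/50*4 = -2/25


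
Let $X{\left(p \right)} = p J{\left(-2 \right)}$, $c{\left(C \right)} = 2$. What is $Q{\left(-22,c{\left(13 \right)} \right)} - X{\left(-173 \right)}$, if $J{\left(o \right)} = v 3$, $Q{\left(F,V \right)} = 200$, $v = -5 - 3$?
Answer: $-3952$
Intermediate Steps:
$v = -8$
$J{\left(o \right)} = -24$ ($J{\left(o \right)} = \left(-8\right) 3 = -24$)
$X{\left(p \right)} = - 24 p$ ($X{\left(p \right)} = p \left(-24\right) = - 24 p$)
$Q{\left(-22,c{\left(13 \right)} \right)} - X{\left(-173 \right)} = 200 - \left(-24\right) \left(-173\right) = 200 - 4152 = -3952$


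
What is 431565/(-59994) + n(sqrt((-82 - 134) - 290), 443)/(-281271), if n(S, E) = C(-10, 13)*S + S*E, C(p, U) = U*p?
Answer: -143855/19998 - 313*I*sqrt(506)/281271 ≈ -7.1935 - 0.025032*I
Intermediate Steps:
n(S, E) = -130*S + E*S (n(S, E) = (13*(-10))*S + S*E = -130*S + E*S)
431565/(-59994) + n(sqrt((-82 - 134) - 290), 443)/(-281271) = 431565/(-59994) + (sqrt((-82 - 134) - 290)*(-130 + 443))/(-281271) = 431565*(-1/59994) + (sqrt(-216 - 290)*313)*(-1/281271) = -143855/19998 + (sqrt(-506)*313)*(-1/281271) = -143855/19998 + ((I*sqrt(506))*313)*(-1/281271) = -143855/19998 + (313*I*sqrt(506))*(-1/281271) = -143855/19998 - 313*I*sqrt(506)/281271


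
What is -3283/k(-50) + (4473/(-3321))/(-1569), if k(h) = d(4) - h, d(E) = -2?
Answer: -633568369/9263376 ≈ -68.395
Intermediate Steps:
k(h) = -2 - h
-3283/k(-50) + (4473/(-3321))/(-1569) = -3283/(-2 - 1*(-50)) + (4473/(-3321))/(-1569) = -3283/(-2 + 50) + (4473*(-1/3321))*(-1/1569) = -3283/48 - 497/369*(-1/1569) = -3283*1/48 + 497/578961 = -3283/48 + 497/578961 = -633568369/9263376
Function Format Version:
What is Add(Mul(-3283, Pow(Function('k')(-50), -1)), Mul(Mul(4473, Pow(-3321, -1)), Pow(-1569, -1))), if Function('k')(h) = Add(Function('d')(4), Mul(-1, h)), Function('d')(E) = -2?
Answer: Rational(-633568369, 9263376) ≈ -68.395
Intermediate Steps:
Function('k')(h) = Add(-2, Mul(-1, h))
Add(Mul(-3283, Pow(Function('k')(-50), -1)), Mul(Mul(4473, Pow(-3321, -1)), Pow(-1569, -1))) = Add(Mul(-3283, Pow(Add(-2, Mul(-1, -50)), -1)), Mul(Mul(4473, Pow(-3321, -1)), Pow(-1569, -1))) = Add(Mul(-3283, Pow(Add(-2, 50), -1)), Mul(Mul(4473, Rational(-1, 3321)), Rational(-1, 1569))) = Add(Mul(-3283, Pow(48, -1)), Mul(Rational(-497, 369), Rational(-1, 1569))) = Add(Mul(-3283, Rational(1, 48)), Rational(497, 578961)) = Add(Rational(-3283, 48), Rational(497, 578961)) = Rational(-633568369, 9263376)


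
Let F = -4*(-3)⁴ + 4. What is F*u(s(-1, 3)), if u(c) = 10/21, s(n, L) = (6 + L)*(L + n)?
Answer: -3200/21 ≈ -152.38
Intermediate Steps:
u(c) = 10/21 (u(c) = 10*(1/21) = 10/21)
F = -320 (F = -4*81 + 4 = -324 + 4 = -320)
F*u(s(-1, 3)) = -320*10/21 = -3200/21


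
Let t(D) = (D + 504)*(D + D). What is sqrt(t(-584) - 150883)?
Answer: I*sqrt(57443) ≈ 239.67*I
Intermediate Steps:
t(D) = 2*D*(504 + D) (t(D) = (504 + D)*(2*D) = 2*D*(504 + D))
sqrt(t(-584) - 150883) = sqrt(2*(-584)*(504 - 584) - 150883) = sqrt(2*(-584)*(-80) - 150883) = sqrt(93440 - 150883) = sqrt(-57443) = I*sqrt(57443)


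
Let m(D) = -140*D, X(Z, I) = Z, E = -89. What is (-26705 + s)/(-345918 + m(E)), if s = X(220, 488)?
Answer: 26485/333458 ≈ 0.079425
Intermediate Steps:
s = 220
(-26705 + s)/(-345918 + m(E)) = (-26705 + 220)/(-345918 - 140*(-89)) = -26485/(-345918 + 12460) = -26485/(-333458) = -26485*(-1/333458) = 26485/333458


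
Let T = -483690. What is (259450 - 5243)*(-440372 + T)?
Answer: -234903028834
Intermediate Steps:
(259450 - 5243)*(-440372 + T) = (259450 - 5243)*(-440372 - 483690) = 254207*(-924062) = -234903028834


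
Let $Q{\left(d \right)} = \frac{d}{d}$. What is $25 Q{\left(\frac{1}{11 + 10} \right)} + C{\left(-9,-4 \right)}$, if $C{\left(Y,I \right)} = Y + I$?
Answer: $12$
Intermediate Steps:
$C{\left(Y,I \right)} = I + Y$
$Q{\left(d \right)} = 1$
$25 Q{\left(\frac{1}{11 + 10} \right)} + C{\left(-9,-4 \right)} = 25 \cdot 1 - 13 = 25 - 13 = 12$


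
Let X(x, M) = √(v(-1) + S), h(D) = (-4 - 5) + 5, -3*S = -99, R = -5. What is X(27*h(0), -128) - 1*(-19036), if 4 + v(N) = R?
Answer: 19036 + 2*√6 ≈ 19041.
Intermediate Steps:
S = 33 (S = -⅓*(-99) = 33)
h(D) = -4 (h(D) = -9 + 5 = -4)
v(N) = -9 (v(N) = -4 - 5 = -9)
X(x, M) = 2*√6 (X(x, M) = √(-9 + 33) = √24 = 2*√6)
X(27*h(0), -128) - 1*(-19036) = 2*√6 - 1*(-19036) = 2*√6 + 19036 = 19036 + 2*√6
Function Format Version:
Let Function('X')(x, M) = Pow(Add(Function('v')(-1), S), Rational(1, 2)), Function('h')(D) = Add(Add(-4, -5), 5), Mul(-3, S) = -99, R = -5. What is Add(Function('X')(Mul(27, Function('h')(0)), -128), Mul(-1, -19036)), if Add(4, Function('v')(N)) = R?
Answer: Add(19036, Mul(2, Pow(6, Rational(1, 2)))) ≈ 19041.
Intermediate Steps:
S = 33 (S = Mul(Rational(-1, 3), -99) = 33)
Function('h')(D) = -4 (Function('h')(D) = Add(-9, 5) = -4)
Function('v')(N) = -9 (Function('v')(N) = Add(-4, -5) = -9)
Function('X')(x, M) = Mul(2, Pow(6, Rational(1, 2))) (Function('X')(x, M) = Pow(Add(-9, 33), Rational(1, 2)) = Pow(24, Rational(1, 2)) = Mul(2, Pow(6, Rational(1, 2))))
Add(Function('X')(Mul(27, Function('h')(0)), -128), Mul(-1, -19036)) = Add(Mul(2, Pow(6, Rational(1, 2))), Mul(-1, -19036)) = Add(Mul(2, Pow(6, Rational(1, 2))), 19036) = Add(19036, Mul(2, Pow(6, Rational(1, 2))))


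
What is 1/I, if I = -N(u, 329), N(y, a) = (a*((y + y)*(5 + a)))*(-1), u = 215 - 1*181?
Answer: 1/7472248 ≈ 1.3383e-7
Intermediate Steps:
u = 34 (u = 215 - 181 = 34)
N(y, a) = -2*a*y*(5 + a) (N(y, a) = (a*((2*y)*(5 + a)))*(-1) = (a*(2*y*(5 + a)))*(-1) = (2*a*y*(5 + a))*(-1) = -2*a*y*(5 + a))
I = 7472248 (I = -(-2)*329*34*(5 + 329) = -(-2)*329*34*334 = -1*(-7472248) = 7472248)
1/I = 1/7472248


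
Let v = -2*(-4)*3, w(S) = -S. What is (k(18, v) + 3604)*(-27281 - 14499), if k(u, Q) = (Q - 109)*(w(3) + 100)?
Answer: 193900980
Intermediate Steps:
v = 24 (v = 8*3 = 24)
k(u, Q) = -10573 + 97*Q (k(u, Q) = (Q - 109)*(-1*3 + 100) = (-109 + Q)*(-3 + 100) = (-109 + Q)*97 = -10573 + 97*Q)
(k(18, v) + 3604)*(-27281 - 14499) = ((-10573 + 97*24) + 3604)*(-27281 - 14499) = ((-10573 + 2328) + 3604)*(-41780) = (-8245 + 3604)*(-41780) = -4641*(-41780) = 193900980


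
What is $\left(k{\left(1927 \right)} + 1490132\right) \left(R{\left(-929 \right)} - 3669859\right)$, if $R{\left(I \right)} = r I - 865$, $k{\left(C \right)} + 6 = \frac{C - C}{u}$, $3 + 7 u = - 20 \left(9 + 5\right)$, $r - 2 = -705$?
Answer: $-4496659352262$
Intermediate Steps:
$r = -703$ ($r = 2 - 705 = -703$)
$u = - \frac{283}{7}$ ($u = - \frac{3}{7} + \frac{\left(-20\right) \left(9 + 5\right)}{7} = - \frac{3}{7} + \frac{\left(-20\right) 14}{7} = - \frac{3}{7} + \frac{1}{7} \left(-280\right) = - \frac{3}{7} - 40 = - \frac{283}{7} \approx -40.429$)
$k{\left(C \right)} = -6$ ($k{\left(C \right)} = -6 + \frac{C - C}{- \frac{283}{7}} = -6 + 0 \left(- \frac{7}{283}\right) = -6 + 0 = -6$)
$R{\left(I \right)} = -865 - 703 I$ ($R{\left(I \right)} = - 703 I - 865 = -865 - 703 I$)
$\left(k{\left(1927 \right)} + 1490132\right) \left(R{\left(-929 \right)} - 3669859\right) = \left(-6 + 1490132\right) \left(\left(-865 - -653087\right) - 3669859\right) = 1490126 \left(\left(-865 + 653087\right) - 3669859\right) = 1490126 \left(652222 - 3669859\right) = 1490126 \left(-3017637\right) = -4496659352262$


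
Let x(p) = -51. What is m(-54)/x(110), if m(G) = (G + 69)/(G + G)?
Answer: 5/1836 ≈ 0.0027233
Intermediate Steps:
m(G) = (69 + G)/(2*G) (m(G) = (69 + G)/((2*G)) = (69 + G)*(1/(2*G)) = (69 + G)/(2*G))
m(-54)/x(110) = ((½)*(69 - 54)/(-54))/(-51) = ((½)*(-1/54)*15)*(-1/51) = -5/36*(-1/51) = 5/1836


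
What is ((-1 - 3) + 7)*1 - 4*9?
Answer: -33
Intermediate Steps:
((-1 - 3) + 7)*1 - 4*9 = (-4 + 7)*1 - 36 = 3*1 - 36 = 3 - 36 = -33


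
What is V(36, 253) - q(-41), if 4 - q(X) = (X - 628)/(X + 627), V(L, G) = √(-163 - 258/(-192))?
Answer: -3013/586 + I*√10346/8 ≈ -5.1416 + 12.714*I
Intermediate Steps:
V(L, G) = I*√10346/8 (V(L, G) = √(-163 - 258*(-1/192)) = √(-163 + 43/32) = √(-5173/32) = I*√10346/8)
q(X) = 4 - (-628 + X)/(627 + X) (q(X) = 4 - (X - 628)/(X + 627) = 4 - (-628 + X)/(627 + X))
V(36, 253) - q(-41) = I*√10346/8 - (3136 + 3*(-41))/(627 - 41) = I*√10346/8 - (3136 - 123)/586 = I*√10346/8 - 3013/586 = -3013/586 + I*√10346/8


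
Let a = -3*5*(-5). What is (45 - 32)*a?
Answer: 975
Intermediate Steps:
a = 75 (a = -15*(-5) = 75)
(45 - 32)*a = (45 - 32)*75 = 13*75 = 975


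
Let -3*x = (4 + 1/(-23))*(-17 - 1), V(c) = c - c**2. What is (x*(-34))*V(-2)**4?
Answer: -24058944/23 ≈ -1.0460e+6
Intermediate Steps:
x = 546/23 (x = -(4 + 1/(-23))*(-17 - 1)/3 = -(4 - 1/23)*(-18)/3 = -91*(-18)/69 = -1/3*(-1638/23) = 546/23 ≈ 23.739)
(x*(-34))*V(-2)**4 = ((546/23)*(-34))*(-2*(1 - 1*(-2)))**4 = -18564*16*(1 + 2)**4/23 = -18564*(-2*3)**4/23 = -18564/23*(-6)**4 = -18564/23*1296 = -24058944/23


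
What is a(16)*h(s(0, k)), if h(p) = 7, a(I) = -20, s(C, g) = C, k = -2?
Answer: -140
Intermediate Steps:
a(16)*h(s(0, k)) = -20*7 = -140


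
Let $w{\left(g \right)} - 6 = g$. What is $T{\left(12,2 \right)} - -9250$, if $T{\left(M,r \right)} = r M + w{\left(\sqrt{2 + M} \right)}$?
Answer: $9280 + \sqrt{14} \approx 9283.7$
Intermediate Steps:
$w{\left(g \right)} = 6 + g$
$T{\left(M,r \right)} = 6 + \sqrt{2 + M} + M r$ ($T{\left(M,r \right)} = r M + \left(6 + \sqrt{2 + M}\right) = M r + \left(6 + \sqrt{2 + M}\right) = 6 + \sqrt{2 + M} + M r$)
$T{\left(12,2 \right)} - -9250 = \left(6 + \sqrt{2 + 12} + 12 \cdot 2\right) - -9250 = \left(6 + \sqrt{14} + 24\right) + 9250 = \left(30 + \sqrt{14}\right) + 9250 = 9280 + \sqrt{14}$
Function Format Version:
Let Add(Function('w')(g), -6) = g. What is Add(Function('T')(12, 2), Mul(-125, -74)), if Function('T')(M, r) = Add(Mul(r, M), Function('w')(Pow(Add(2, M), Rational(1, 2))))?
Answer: Add(9280, Pow(14, Rational(1, 2))) ≈ 9283.7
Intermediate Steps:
Function('w')(g) = Add(6, g)
Function('T')(M, r) = Add(6, Pow(Add(2, M), Rational(1, 2)), Mul(M, r)) (Function('T')(M, r) = Add(Mul(r, M), Add(6, Pow(Add(2, M), Rational(1, 2)))) = Add(Mul(M, r), Add(6, Pow(Add(2, M), Rational(1, 2)))) = Add(6, Pow(Add(2, M), Rational(1, 2)), Mul(M, r)))
Add(Function('T')(12, 2), Mul(-125, -74)) = Add(Add(6, Pow(Add(2, 12), Rational(1, 2)), Mul(12, 2)), Mul(-125, -74)) = Add(Add(6, Pow(14, Rational(1, 2)), 24), 9250) = Add(Add(30, Pow(14, Rational(1, 2))), 9250) = Add(9280, Pow(14, Rational(1, 2)))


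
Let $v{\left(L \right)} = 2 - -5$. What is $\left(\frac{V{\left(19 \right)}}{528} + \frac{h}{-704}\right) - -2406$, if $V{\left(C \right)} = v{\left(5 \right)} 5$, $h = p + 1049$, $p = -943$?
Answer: $\frac{2540647}{1056} \approx 2405.9$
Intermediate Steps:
$v{\left(L \right)} = 7$ ($v{\left(L \right)} = 2 + 5 = 7$)
$h = 106$ ($h = -943 + 1049 = 106$)
$V{\left(C \right)} = 35$ ($V{\left(C \right)} = 7 \cdot 5 = 35$)
$\left(\frac{V{\left(19 \right)}}{528} + \frac{h}{-704}\right) - -2406 = \left(\frac{35}{528} + \frac{106}{-704}\right) - -2406 = \left(35 \cdot \frac{1}{528} + 106 \left(- \frac{1}{704}\right)\right) + 2406 = \left(\frac{35}{528} - \frac{53}{352}\right) + 2406 = - \frac{89}{1056} + 2406 = \frac{2540647}{1056}$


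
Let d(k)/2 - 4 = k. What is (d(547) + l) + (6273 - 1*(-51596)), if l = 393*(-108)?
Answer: 16527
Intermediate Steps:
d(k) = 8 + 2*k
l = -42444
(d(547) + l) + (6273 - 1*(-51596)) = ((8 + 2*547) - 42444) + (6273 - 1*(-51596)) = ((8 + 1094) - 42444) + (6273 + 51596) = (1102 - 42444) + 57869 = -41342 + 57869 = 16527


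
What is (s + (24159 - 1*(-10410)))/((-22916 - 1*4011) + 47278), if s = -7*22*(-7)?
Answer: 35647/20351 ≈ 1.7516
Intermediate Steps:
s = 1078 (s = -154*(-7) = 1078)
(s + (24159 - 1*(-10410)))/((-22916 - 1*4011) + 47278) = (1078 + (24159 - 1*(-10410)))/((-22916 - 1*4011) + 47278) = (1078 + (24159 + 10410))/((-22916 - 4011) + 47278) = (1078 + 34569)/(-26927 + 47278) = 35647/20351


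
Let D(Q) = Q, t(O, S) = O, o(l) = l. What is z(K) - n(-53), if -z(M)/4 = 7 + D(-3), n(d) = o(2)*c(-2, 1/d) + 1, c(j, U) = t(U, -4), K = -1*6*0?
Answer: -899/53 ≈ -16.962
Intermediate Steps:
K = 0 (K = -6*0 = 0)
c(j, U) = U
n(d) = 1 + 2/d (n(d) = 2*(1/d) + 1 = 2/d + 1 = 1 + 2/d)
z(M) = -16 (z(M) = -4*(7 - 3) = -4*4 = -16)
z(K) - n(-53) = -16 - (2 - 53)/(-53) = -16 - (-1)*(-51)/53 = -16 - 1*51/53 = -16 - 51/53 = -899/53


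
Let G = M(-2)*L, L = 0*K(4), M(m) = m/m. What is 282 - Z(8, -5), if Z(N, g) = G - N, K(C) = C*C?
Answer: 290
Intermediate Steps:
K(C) = C²
M(m) = 1
L = 0 (L = 0*4² = 0*16 = 0)
G = 0 (G = 1*0 = 0)
Z(N, g) = -N (Z(N, g) = 0 - N = -N)
282 - Z(8, -5) = 282 - (-1)*8 = 282 - 1*(-8) = 282 + 8 = 290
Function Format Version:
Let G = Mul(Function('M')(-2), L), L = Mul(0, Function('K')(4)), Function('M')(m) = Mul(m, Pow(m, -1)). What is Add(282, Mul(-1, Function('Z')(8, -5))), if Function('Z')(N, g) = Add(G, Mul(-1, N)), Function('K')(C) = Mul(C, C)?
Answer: 290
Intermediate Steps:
Function('K')(C) = Pow(C, 2)
Function('M')(m) = 1
L = 0 (L = Mul(0, Pow(4, 2)) = Mul(0, 16) = 0)
G = 0 (G = Mul(1, 0) = 0)
Function('Z')(N, g) = Mul(-1, N) (Function('Z')(N, g) = Add(0, Mul(-1, N)) = Mul(-1, N))
Add(282, Mul(-1, Function('Z')(8, -5))) = Add(282, Mul(-1, Mul(-1, 8))) = Add(282, Mul(-1, -8)) = Add(282, 8) = 290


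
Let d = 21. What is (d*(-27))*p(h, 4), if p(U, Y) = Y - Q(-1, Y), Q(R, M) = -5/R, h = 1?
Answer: 567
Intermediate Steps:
p(U, Y) = -5 + Y (p(U, Y) = Y - (-5)/(-1) = Y - (-5)*(-1) = Y - 1*5 = Y - 5 = -5 + Y)
(d*(-27))*p(h, 4) = (21*(-27))*(-5 + 4) = -567*(-1) = 567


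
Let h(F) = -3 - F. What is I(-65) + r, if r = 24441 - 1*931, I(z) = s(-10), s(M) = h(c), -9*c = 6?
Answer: 70523/3 ≈ 23508.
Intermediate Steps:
c = -⅔ (c = -⅑*6 = -⅔ ≈ -0.66667)
s(M) = -7/3 (s(M) = -3 - 1*(-⅔) = -3 + ⅔ = -7/3)
I(z) = -7/3
r = 23510 (r = 24441 - 931 = 23510)
I(-65) + r = -7/3 + 23510 = 70523/3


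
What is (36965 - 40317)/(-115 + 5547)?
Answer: -419/679 ≈ -0.61708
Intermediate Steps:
(36965 - 40317)/(-115 + 5547) = -3352/5432 = -3352*1/5432 = -419/679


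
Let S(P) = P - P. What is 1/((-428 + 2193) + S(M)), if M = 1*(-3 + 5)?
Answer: 1/1765 ≈ 0.00056657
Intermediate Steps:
M = 2 (M = 1*2 = 2)
S(P) = 0
1/((-428 + 2193) + S(M)) = 1/((-428 + 2193) + 0) = 1/(1765 + 0) = 1/1765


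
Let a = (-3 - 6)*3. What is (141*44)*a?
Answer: -167508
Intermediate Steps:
a = -27 (a = -9*3 = -27)
(141*44)*a = (141*44)*(-27) = 6204*(-27) = -167508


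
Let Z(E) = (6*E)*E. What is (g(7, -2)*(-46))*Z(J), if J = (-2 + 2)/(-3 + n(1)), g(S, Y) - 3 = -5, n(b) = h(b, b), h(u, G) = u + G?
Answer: 0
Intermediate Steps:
h(u, G) = G + u
n(b) = 2*b (n(b) = b + b = 2*b)
g(S, Y) = -2 (g(S, Y) = 3 - 5 = -2)
J = 0 (J = (-2 + 2)/(-3 + 2*1) = 0/(-3 + 2) = 0/(-1) = 0*(-1) = 0)
Z(E) = 6*E**2
(g(7, -2)*(-46))*Z(J) = (-2*(-46))*(6*0**2) = 92*(6*0) = 92*0 = 0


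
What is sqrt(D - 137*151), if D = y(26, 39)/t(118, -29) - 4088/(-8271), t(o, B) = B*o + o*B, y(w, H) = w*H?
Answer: I*sqrt(1841296769351055190)/9434454 ≈ 143.83*I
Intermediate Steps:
y(w, H) = H*w
t(o, B) = 2*B*o (t(o, B) = B*o + B*o = 2*B*o)
D = 9795739/28303362 (D = (39*26)/((2*(-29)*118)) - 4088/(-8271) = 1014/(-6844) - 4088*(-1/8271) = 1014*(-1/6844) + 4088/8271 = -507/3422 + 4088/8271 = 9795739/28303362 ≈ 0.34610)
sqrt(D - 137*151) = sqrt(9795739/28303362 - 137*151) = sqrt(9795739/28303362 - 20687) = sqrt(-585501853955/28303362) = I*sqrt(1841296769351055190)/9434454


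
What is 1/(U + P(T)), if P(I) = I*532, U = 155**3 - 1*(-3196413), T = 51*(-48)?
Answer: 1/5617952 ≈ 1.7800e-7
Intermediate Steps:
T = -2448
U = 6920288 (U = 3723875 + 3196413 = 6920288)
P(I) = 532*I
1/(U + P(T)) = 1/(6920288 + 532*(-2448)) = 1/(6920288 - 1302336) = 1/5617952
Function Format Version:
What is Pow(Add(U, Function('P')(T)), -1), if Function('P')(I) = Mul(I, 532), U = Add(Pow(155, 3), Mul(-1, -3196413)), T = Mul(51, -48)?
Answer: Rational(1, 5617952) ≈ 1.7800e-7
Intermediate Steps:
T = -2448
U = 6920288 (U = Add(3723875, 3196413) = 6920288)
Function('P')(I) = Mul(532, I)
Pow(Add(U, Function('P')(T)), -1) = Pow(Add(6920288, Mul(532, -2448)), -1) = Pow(Add(6920288, -1302336), -1) = Pow(5617952, -1) = Rational(1, 5617952)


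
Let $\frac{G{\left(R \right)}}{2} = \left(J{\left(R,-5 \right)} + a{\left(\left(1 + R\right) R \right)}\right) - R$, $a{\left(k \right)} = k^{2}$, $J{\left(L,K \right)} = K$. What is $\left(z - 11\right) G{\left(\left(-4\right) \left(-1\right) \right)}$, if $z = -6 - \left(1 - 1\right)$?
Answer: $-13294$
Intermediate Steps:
$G{\left(R \right)} = -10 - 2 R + 2 R^{2} \left(1 + R\right)^{2}$ ($G{\left(R \right)} = 2 \left(\left(-5 + \left(\left(1 + R\right) R\right)^{2}\right) - R\right) = 2 \left(\left(-5 + \left(R \left(1 + R\right)\right)^{2}\right) - R\right) = 2 \left(\left(-5 + R^{2} \left(1 + R\right)^{2}\right) - R\right) = 2 \left(-5 - R + R^{2} \left(1 + R\right)^{2}\right) = -10 - 2 R + 2 R^{2} \left(1 + R\right)^{2}$)
$z = -6$ ($z = -6 - \left(1 - 1\right) = -6 - 0 = -6 + 0 = -6$)
$\left(z - 11\right) G{\left(\left(-4\right) \left(-1\right) \right)} = \left(-6 - 11\right) \left(-10 - 2 \left(\left(-4\right) \left(-1\right)\right) + 2 \left(\left(-4\right) \left(-1\right)\right)^{2} \left(1 - -4\right)^{2}\right) = - 17 \left(-10 - 8 + 2 \cdot 4^{2} \left(1 + 4\right)^{2}\right) = - 17 \left(-10 - 8 + 2 \cdot 16 \cdot 5^{2}\right) = - 17 \left(-10 - 8 + 2 \cdot 16 \cdot 25\right) = - 17 \left(-10 - 8 + 800\right) = \left(-17\right) 782 = -13294$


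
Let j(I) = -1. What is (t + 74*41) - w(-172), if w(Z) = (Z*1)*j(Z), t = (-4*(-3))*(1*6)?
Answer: 2934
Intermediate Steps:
t = 72 (t = 12*6 = 72)
w(Z) = -Z (w(Z) = (Z*1)*(-1) = Z*(-1) = -Z)
(t + 74*41) - w(-172) = (72 + 74*41) - (-1)*(-172) = (72 + 3034) - 1*172 = 3106 - 172 = 2934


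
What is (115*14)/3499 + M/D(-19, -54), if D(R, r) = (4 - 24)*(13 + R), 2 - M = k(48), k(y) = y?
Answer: 16123/209940 ≈ 0.076798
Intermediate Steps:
M = -46 (M = 2 - 1*48 = 2 - 48 = -46)
D(R, r) = -260 - 20*R (D(R, r) = -20*(13 + R) = -260 - 20*R)
(115*14)/3499 + M/D(-19, -54) = (115*14)/3499 - 46/(-260 - 20*(-19)) = 1610*(1/3499) - 46/(-260 + 380) = 1610/3499 - 46/120 = 1610/3499 - 46*1/120 = 1610/3499 - 23/60 = 16123/209940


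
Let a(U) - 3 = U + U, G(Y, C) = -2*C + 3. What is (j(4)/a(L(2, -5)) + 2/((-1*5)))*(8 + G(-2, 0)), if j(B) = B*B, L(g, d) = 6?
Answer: 22/3 ≈ 7.3333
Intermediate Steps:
G(Y, C) = 3 - 2*C
a(U) = 3 + 2*U (a(U) = 3 + (U + U) = 3 + 2*U)
j(B) = B²
(j(4)/a(L(2, -5)) + 2/((-1*5)))*(8 + G(-2, 0)) = (4²/(3 + 2*6) + 2/((-1*5)))*(8 + (3 - 2*0)) = (16/(3 + 12) + 2/(-5))*(8 + (3 + 0)) = (16/15 + 2*(-⅕))*(8 + 3) = (16*(1/15) - ⅖)*11 = (16/15 - ⅖)*11 = (⅔)*11 = 22/3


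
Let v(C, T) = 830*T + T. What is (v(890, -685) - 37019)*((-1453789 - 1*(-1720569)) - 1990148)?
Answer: 1044798743472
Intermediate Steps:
v(C, T) = 831*T
(v(890, -685) - 37019)*((-1453789 - 1*(-1720569)) - 1990148) = (831*(-685) - 37019)*((-1453789 - 1*(-1720569)) - 1990148) = (-569235 - 37019)*((-1453789 + 1720569) - 1990148) = -606254*(266780 - 1990148) = -606254*(-1723368) = 1044798743472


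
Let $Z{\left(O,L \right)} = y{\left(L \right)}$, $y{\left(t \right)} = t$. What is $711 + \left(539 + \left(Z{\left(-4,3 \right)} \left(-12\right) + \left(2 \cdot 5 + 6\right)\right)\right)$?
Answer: $1230$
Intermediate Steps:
$Z{\left(O,L \right)} = L$
$711 + \left(539 + \left(Z{\left(-4,3 \right)} \left(-12\right) + \left(2 \cdot 5 + 6\right)\right)\right) = 711 + \left(539 + \left(3 \left(-12\right) + \left(2 \cdot 5 + 6\right)\right)\right) = 711 + \left(539 + \left(-36 + \left(10 + 6\right)\right)\right) = 711 + \left(539 + \left(-36 + 16\right)\right) = 711 + \left(539 - 20\right) = 711 + 519 = 1230$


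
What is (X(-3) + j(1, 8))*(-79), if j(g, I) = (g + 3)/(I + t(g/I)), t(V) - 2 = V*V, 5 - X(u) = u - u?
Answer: -273419/641 ≈ -426.55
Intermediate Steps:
X(u) = 5 (X(u) = 5 - (u - u) = 5 - 1*0 = 5 + 0 = 5)
t(V) = 2 + V² (t(V) = 2 + V*V = 2 + V²)
j(g, I) = (3 + g)/(2 + I + g²/I²) (j(g, I) = (g + 3)/(I + (2 + (g/I)²)) = (3 + g)/(I + (2 + g²/I²)) = (3 + g)/(2 + I + g²/I²))
(X(-3) + j(1, 8))*(-79) = (5 + 8²*(3 + 1)/(8³ + 1² + 2*8²))*(-79) = (5 + 64*4/(512 + 1 + 2*64))*(-79) = (5 + 64*4/(512 + 1 + 128))*(-79) = (5 + 64*4/641)*(-79) = (5 + 64*(1/641)*4)*(-79) = (5 + 256/641)*(-79) = (3461/641)*(-79) = -273419/641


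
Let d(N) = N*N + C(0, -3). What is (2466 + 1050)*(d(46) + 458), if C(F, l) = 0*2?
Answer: 9050184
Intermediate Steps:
C(F, l) = 0
d(N) = N² (d(N) = N*N + 0 = N² + 0 = N²)
(2466 + 1050)*(d(46) + 458) = (2466 + 1050)*(46² + 458) = 3516*(2116 + 458) = 3516*2574 = 9050184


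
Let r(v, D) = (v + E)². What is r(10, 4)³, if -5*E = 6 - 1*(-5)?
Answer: 3518743761/15625 ≈ 2.2520e+5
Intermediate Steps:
E = -11/5 (E = -(6 - 1*(-5))/5 = -(6 + 5)/5 = -⅕*11 = -11/5 ≈ -2.2000)
r(v, D) = (-11/5 + v)² (r(v, D) = (v - 11/5)² = (-11/5 + v)²)
r(10, 4)³ = ((-11 + 5*10)²/25)³ = ((-11 + 50)²/25)³ = ((1/25)*39²)³ = ((1/25)*1521)³ = (1521/25)³ = 3518743761/15625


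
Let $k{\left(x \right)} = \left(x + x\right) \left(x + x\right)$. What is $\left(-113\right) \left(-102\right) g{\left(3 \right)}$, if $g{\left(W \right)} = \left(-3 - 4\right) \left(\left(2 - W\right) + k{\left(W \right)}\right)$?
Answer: $-2823870$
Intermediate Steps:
$k{\left(x \right)} = 4 x^{2}$ ($k{\left(x \right)} = 2 x 2 x = 4 x^{2}$)
$g{\left(W \right)} = -14 - 28 W^{2} + 7 W$ ($g{\left(W \right)} = \left(-3 - 4\right) \left(\left(2 - W\right) + 4 W^{2}\right) = - 7 \left(2 - W + 4 W^{2}\right) = -14 - 28 W^{2} + 7 W$)
$\left(-113\right) \left(-102\right) g{\left(3 \right)} = \left(-113\right) \left(-102\right) \left(-14 - 28 \cdot 3^{2} + 7 \cdot 3\right) = 11526 \left(-14 - 252 + 21\right) = 11526 \left(-245\right) = -2823870$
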